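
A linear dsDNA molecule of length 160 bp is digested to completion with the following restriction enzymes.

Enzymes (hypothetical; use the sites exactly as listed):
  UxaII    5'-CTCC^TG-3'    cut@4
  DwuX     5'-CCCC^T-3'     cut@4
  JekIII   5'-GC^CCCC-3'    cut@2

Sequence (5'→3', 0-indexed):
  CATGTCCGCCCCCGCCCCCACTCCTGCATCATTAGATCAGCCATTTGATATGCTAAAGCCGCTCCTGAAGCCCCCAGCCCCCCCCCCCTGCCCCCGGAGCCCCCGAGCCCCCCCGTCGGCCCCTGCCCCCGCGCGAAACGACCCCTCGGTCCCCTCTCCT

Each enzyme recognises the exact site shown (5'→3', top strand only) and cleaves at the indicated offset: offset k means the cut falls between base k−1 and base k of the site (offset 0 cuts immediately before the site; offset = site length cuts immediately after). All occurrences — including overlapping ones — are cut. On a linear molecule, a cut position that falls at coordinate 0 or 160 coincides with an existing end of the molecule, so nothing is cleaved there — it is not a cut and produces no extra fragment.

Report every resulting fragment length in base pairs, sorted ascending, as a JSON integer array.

Site scan:
  UxaII CTCCTG/4: at [20, 61] ⇒ [24, 65]
  DwuX CCCCT/4: at [84, 119, 141, 150] ⇒ [88, 123, 145, 154]
  JekIII GCCCCC/2: at [7, 13, 69, 76, 89, 98, 106, 124] ⇒ [9, 15, 71, 78, 91, 100, 108, 126]

All cut coordinates (distinct, sorted): [9, 15, 24, 65, 71, 78, 88, 91, 100, 108, 123, 126, 145, 154]

Fragments:
  [0,9): 9 bp
  [9,15): 6 bp
  [15,24): 9 bp
  [24,65): 41 bp
  [65,71): 6 bp
  [71,78): 7 bp
  [78,88): 10 bp
  [88,91): 3 bp
  [91,100): 9 bp
  [100,108): 8 bp
  [108,123): 15 bp
  [123,126): 3 bp
  [126,145): 19 bp
  [145,154): 9 bp
  [154,160): 6 bp

[3,3,6,6,6,7,8,9,9,9,9,10,15,19,41]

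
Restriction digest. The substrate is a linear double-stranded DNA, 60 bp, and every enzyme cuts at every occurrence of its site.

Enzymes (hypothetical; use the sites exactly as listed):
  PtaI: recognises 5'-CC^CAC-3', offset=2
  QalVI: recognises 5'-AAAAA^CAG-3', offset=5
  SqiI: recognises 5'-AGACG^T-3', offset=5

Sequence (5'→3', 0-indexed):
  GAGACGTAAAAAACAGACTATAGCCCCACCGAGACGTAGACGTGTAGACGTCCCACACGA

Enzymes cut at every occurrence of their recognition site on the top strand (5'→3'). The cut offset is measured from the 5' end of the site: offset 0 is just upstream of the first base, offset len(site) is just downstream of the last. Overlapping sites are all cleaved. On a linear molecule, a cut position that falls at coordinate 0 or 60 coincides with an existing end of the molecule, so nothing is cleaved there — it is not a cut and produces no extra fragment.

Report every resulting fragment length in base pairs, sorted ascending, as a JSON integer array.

Site scan:
  PtaI (CCCAC, off=2): starts [24, 51] → cuts [26, 53]
  QalVI (AAAAACAG, off=5): starts [8] → cuts [13]
  SqiI (AGACGT, off=5): starts [1, 31, 37, 45] → cuts [6, 36, 42, 50]

Pooled cuts: [6, 13, 26, 36, 42, 50, 53]

Fragments:
  [0,6): 6 bp
  [6,13): 7 bp
  [13,26): 13 bp
  [26,36): 10 bp
  [36,42): 6 bp
  [42,50): 8 bp
  [50,53): 3 bp
  [53,60): 7 bp

[3,6,6,7,7,8,10,13]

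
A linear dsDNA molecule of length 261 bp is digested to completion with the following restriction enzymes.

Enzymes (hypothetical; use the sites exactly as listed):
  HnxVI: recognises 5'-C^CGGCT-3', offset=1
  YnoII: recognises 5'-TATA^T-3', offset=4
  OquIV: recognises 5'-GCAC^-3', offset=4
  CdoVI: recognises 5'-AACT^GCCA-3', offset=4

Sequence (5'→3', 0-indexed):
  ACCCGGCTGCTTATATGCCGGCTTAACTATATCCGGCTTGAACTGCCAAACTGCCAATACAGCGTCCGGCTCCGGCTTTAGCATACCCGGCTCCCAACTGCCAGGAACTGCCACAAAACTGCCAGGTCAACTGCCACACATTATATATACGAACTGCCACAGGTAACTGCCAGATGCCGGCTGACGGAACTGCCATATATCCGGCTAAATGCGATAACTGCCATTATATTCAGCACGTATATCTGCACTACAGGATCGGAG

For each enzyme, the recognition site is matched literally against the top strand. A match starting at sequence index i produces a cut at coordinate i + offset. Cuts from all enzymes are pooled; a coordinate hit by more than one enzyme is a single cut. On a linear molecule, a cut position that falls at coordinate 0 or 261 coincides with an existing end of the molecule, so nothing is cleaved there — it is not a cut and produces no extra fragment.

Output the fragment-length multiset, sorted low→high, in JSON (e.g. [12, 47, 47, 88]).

[2,2,2,3,3,5,6,7,8,8,8,8,9,9,10,11,11,12,12,12,13,13,13,13,14,14,15,18]

Per-enzyme occurrences:
  HnxVI (CCGGCT, off=1): starts [2, 17, 32, 65, 71, 86, 176, 200] → cuts [3, 18, 33, 66, 72, 87, 177, 201]
  YnoII (TATAT, off=4): starts [11, 27, 141, 143, 195, 224, 237] → cuts [15, 31, 145, 147, 199, 228, 241]
  OquIV (GCAC, off=4): starts [232, 244] → cuts [236, 248]
  CdoVI (AACTGCCA, off=4): starts [40, 48, 95, 105, 116, 128, 151, 164, 187, 215] → cuts [44, 52, 99, 109, 120, 132, 155, 168, 191, 219]

Pooled cuts: [3, 15, 18, 31, 33, 44, 52, 66, 72, 87, 99, 109, 120, 132, 145, 147, 155, 168, 177, 191, 199, 201, 219, 228, 236, 241, 248]

Fragments:
  [0,3): 3 bp
  [3,15): 12 bp
  [15,18): 3 bp
  [18,31): 13 bp
  [31,33): 2 bp
  [33,44): 11 bp
  [44,52): 8 bp
  [52,66): 14 bp
  [66,72): 6 bp
  [72,87): 15 bp
  [87,99): 12 bp
  [99,109): 10 bp
  [109,120): 11 bp
  [120,132): 12 bp
  [132,145): 13 bp
  [145,147): 2 bp
  [147,155): 8 bp
  [155,168): 13 bp
  [168,177): 9 bp
  [177,191): 14 bp
  [191,199): 8 bp
  [199,201): 2 bp
  [201,219): 18 bp
  [219,228): 9 bp
  [228,236): 8 bp
  [236,241): 5 bp
  [241,248): 7 bp
  [248,261): 13 bp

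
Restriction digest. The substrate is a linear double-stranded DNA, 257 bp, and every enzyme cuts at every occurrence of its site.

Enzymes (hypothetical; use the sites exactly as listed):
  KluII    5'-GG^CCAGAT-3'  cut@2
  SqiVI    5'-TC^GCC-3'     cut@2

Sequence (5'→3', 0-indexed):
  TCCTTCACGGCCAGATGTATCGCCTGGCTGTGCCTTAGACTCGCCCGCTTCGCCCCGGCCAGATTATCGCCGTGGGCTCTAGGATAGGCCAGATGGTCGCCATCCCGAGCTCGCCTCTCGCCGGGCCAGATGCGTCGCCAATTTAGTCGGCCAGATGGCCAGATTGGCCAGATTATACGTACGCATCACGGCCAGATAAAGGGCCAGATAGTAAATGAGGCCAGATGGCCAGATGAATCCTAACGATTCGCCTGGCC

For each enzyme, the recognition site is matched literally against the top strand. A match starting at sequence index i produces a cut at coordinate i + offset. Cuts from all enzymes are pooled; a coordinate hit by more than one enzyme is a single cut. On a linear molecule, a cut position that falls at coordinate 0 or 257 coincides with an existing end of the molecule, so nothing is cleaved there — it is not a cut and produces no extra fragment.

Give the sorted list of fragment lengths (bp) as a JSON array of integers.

[6,7,7,8,8,8,9,9,10,10,10,11,11,12,14,14,17,20,21,21,24]

Per-enzyme occurrences:
  KluII GGCCAGAT/2: at [8, 56, 86, 123, 148, 156, 165, 189, 201, 218, 226] ⇒ [10, 58, 88, 125, 150, 158, 167, 191, 203, 220, 228]
  SqiVI TCGCC/2: at [19, 40, 49, 66, 96, 110, 117, 134, 247] ⇒ [21, 42, 51, 68, 98, 112, 119, 136, 249]

All cut coordinates (distinct, sorted): [10, 21, 42, 51, 58, 68, 88, 98, 112, 119, 125, 136, 150, 158, 167, 191, 203, 220, 228, 249]

Fragment lengths:
  [0,10): 10 bp
  [10,21): 11 bp
  [21,42): 21 bp
  [42,51): 9 bp
  [51,58): 7 bp
  [58,68): 10 bp
  [68,88): 20 bp
  [88,98): 10 bp
  [98,112): 14 bp
  [112,119): 7 bp
  [119,125): 6 bp
  [125,136): 11 bp
  [136,150): 14 bp
  [150,158): 8 bp
  [158,167): 9 bp
  [167,191): 24 bp
  [191,203): 12 bp
  [203,220): 17 bp
  [220,228): 8 bp
  [228,249): 21 bp
  [249,257): 8 bp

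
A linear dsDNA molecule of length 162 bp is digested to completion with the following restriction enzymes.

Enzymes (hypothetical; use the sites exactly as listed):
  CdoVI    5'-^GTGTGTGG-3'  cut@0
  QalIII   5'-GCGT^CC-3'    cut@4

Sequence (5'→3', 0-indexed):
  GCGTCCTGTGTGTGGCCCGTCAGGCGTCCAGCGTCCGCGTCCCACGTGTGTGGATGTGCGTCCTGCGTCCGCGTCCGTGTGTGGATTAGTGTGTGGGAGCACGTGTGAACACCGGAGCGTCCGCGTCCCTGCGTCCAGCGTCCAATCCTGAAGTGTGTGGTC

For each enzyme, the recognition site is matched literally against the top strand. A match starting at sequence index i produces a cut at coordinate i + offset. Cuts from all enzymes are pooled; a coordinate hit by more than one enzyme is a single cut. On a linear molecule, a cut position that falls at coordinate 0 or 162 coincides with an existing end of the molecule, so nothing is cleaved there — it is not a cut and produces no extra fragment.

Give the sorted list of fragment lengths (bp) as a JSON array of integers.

[2,3,4,5,6,6,6,7,7,7,8,10,11,12,16,20,32]

Per-enzyme occurrences:
  CdoVI GTGTGTGG/0: at [7, 45, 76, 88, 152] ⇒ [7, 45, 76, 88, 152]
  QalIII GCGTCC/4: at [0, 23, 30, 36, 57, 64, 70, 116, 122, 130, 137] ⇒ [4, 27, 34, 40, 61, 68, 74, 120, 126, 134, 141]

Pooled cuts: [4, 7, 27, 34, 40, 45, 61, 68, 74, 76, 88, 120, 126, 134, 141, 152]

Fragments:
  [0,4): 4 bp
  [4,7): 3 bp
  [7,27): 20 bp
  [27,34): 7 bp
  [34,40): 6 bp
  [40,45): 5 bp
  [45,61): 16 bp
  [61,68): 7 bp
  [68,74): 6 bp
  [74,76): 2 bp
  [76,88): 12 bp
  [88,120): 32 bp
  [120,126): 6 bp
  [126,134): 8 bp
  [134,141): 7 bp
  [141,152): 11 bp
  [152,162): 10 bp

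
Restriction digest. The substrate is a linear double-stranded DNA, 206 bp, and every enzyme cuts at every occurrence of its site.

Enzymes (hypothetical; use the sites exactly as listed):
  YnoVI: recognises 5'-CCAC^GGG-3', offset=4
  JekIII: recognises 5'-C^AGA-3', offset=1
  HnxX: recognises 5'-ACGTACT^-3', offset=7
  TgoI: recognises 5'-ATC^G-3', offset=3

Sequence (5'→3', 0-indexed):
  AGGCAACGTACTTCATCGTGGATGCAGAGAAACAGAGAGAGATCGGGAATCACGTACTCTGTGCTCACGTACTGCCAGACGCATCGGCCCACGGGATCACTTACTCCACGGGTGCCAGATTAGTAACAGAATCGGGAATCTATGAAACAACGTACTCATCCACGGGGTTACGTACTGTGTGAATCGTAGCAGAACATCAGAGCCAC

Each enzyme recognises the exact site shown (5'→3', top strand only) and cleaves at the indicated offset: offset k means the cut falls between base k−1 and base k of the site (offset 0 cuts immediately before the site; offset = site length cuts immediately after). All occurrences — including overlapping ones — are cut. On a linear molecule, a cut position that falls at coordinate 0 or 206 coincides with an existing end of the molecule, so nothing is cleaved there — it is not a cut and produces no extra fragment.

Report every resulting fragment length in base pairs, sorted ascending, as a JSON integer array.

[3,5,5,6,7,7,7,8,8,8,8,9,9,11,11,12,13,14,15,17,23]

Per-enzyme occurrences:
  YnoVI (CCACGGG, off=4): starts [88, 105, 159] → cuts [92, 109, 163]
  JekIII (CAGA, off=1): starts [24, 32, 75, 115, 126, 189, 197] → cuts [25, 33, 76, 116, 127, 190, 198]
  HnxX (ACGTACT, off=7): starts [5, 51, 66, 149, 169] → cuts [12, 58, 73, 156, 176]
  TgoI (ATCG, off=3): starts [14, 41, 82, 130, 182] → cuts [17, 44, 85, 133, 185]

Pooled cuts: [12, 17, 25, 33, 44, 58, 73, 76, 85, 92, 109, 116, 127, 133, 156, 163, 176, 185, 190, 198]

Fragment lengths:
  [0,12): 12 bp
  [12,17): 5 bp
  [17,25): 8 bp
  [25,33): 8 bp
  [33,44): 11 bp
  [44,58): 14 bp
  [58,73): 15 bp
  [73,76): 3 bp
  [76,85): 9 bp
  [85,92): 7 bp
  [92,109): 17 bp
  [109,116): 7 bp
  [116,127): 11 bp
  [127,133): 6 bp
  [133,156): 23 bp
  [156,163): 7 bp
  [163,176): 13 bp
  [176,185): 9 bp
  [185,190): 5 bp
  [190,198): 8 bp
  [198,206): 8 bp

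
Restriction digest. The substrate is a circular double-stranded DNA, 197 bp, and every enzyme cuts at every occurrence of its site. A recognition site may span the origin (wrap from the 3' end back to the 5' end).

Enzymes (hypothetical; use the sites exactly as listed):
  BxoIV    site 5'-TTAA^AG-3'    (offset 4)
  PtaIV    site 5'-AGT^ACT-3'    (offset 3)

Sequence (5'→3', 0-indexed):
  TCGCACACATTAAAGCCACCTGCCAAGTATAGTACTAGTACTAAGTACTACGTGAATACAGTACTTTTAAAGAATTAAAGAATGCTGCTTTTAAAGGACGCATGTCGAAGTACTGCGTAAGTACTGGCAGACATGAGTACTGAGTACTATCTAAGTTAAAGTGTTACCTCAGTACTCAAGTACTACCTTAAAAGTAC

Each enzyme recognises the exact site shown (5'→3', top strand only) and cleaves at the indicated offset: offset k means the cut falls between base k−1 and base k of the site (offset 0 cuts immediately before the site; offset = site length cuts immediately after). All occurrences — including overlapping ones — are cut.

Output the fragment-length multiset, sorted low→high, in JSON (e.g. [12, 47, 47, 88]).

[6,7,7,8,8,8,11,14,14,14,15,16,16,16,17,20]

Site scan:
  BxoIV TTAAAG/4: at [9, 66, 74, 90, 155] ⇒ [13, 70, 78, 94, 159]
  PtaIV AGTACT/3: at [30, 36, 43, 59, 108, 119, 135, 142, 170, 178, 192] ⇒ [33, 39, 46, 62, 111, 122, 138, 145, 173, 181, 195]

Pooled cuts: [13, 33, 39, 46, 62, 70, 78, 94, 111, 122, 138, 145, 159, 173, 181, 195]

Fragments:
  13→33: 20 bp
  33→39: 6 bp
  39→46: 7 bp
  46→62: 16 bp
  62→70: 8 bp
  70→78: 8 bp
  78→94: 16 bp
  94→111: 17 bp
  111→122: 11 bp
  122→138: 16 bp
  138→145: 7 bp
  145→159: 14 bp
  159→173: 14 bp
  173→181: 8 bp
  181→195: 14 bp
  195→13 (wrap): 197-195+13 = 15 bp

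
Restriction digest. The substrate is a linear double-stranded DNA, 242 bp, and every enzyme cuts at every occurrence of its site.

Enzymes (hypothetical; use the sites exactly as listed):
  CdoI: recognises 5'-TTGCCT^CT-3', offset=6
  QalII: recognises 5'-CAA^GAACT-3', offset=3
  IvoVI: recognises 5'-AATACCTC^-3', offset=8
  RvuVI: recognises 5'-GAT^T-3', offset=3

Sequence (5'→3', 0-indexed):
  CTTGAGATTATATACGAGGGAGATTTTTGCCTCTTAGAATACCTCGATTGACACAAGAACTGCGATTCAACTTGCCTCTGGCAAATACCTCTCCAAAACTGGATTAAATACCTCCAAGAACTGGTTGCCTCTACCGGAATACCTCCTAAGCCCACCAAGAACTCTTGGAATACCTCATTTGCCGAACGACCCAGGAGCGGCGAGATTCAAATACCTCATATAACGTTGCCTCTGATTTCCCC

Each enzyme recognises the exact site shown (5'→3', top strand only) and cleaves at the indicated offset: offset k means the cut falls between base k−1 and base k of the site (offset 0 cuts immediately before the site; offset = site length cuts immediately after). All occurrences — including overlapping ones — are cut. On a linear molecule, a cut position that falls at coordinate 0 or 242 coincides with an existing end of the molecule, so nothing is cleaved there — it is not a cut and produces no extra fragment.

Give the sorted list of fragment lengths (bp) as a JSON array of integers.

[3,3,5,6,8,8,8,10,10,11,11,13,13,13,13,14,14,15,16,18,30]

Scan for sites:
  CdoI TTGCCTCT/6: at [26, 71, 124, 225] ⇒ [32, 77, 130, 231]
  QalII CAAGAACT/3: at [53, 114, 155] ⇒ [56, 117, 158]
  IvoVI AATACCTC/8: at [37, 83, 106, 137, 168, 209] ⇒ [45, 91, 114, 145, 176, 217]
  RvuVI GATT/3: at [5, 21, 45, 63, 101, 203, 233] ⇒ [8, 24, 48, 66, 104, 206, 236]

All cut coordinates (distinct, sorted): [8, 24, 32, 45, 48, 56, 66, 77, 91, 104, 114, 117, 130, 145, 158, 176, 206, 217, 231, 236]

Fragment lengths:
  [0,8): 8 bp
  [8,24): 16 bp
  [24,32): 8 bp
  [32,45): 13 bp
  [45,48): 3 bp
  [48,56): 8 bp
  [56,66): 10 bp
  [66,77): 11 bp
  [77,91): 14 bp
  [91,104): 13 bp
  [104,114): 10 bp
  [114,117): 3 bp
  [117,130): 13 bp
  [130,145): 15 bp
  [145,158): 13 bp
  [158,176): 18 bp
  [176,206): 30 bp
  [206,217): 11 bp
  [217,231): 14 bp
  [231,236): 5 bp
  [236,242): 6 bp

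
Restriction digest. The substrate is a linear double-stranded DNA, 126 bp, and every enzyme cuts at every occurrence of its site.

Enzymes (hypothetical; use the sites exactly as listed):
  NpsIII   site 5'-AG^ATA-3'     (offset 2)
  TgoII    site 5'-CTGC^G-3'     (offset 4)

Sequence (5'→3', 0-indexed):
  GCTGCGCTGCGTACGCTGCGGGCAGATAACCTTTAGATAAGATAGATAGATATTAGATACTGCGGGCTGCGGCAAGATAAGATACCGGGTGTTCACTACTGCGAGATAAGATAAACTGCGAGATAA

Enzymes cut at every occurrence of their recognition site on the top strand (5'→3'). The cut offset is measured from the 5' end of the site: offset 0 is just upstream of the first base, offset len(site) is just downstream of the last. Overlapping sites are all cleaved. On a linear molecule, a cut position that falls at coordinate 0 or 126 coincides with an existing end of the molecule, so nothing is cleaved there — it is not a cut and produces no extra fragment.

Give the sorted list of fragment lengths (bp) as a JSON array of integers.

Site scan:
  NpsIII (AGATA, off=2): starts [23, 34, 39, 43, 47, 54, 74, 79, 103, 108, 120] → cuts [25, 36, 41, 45, 49, 56, 76, 81, 105, 110, 122]
  TgoII (CTGCG, off=4): starts [1, 6, 15, 59, 66, 98, 115] → cuts [5, 10, 19, 63, 70, 102, 119]

All cut coordinates (distinct, sorted): [5, 10, 19, 25, 36, 41, 45, 49, 56, 63, 70, 76, 81, 102, 105, 110, 119, 122]

Fragment lengths:
  [0,5): 5 bp
  [5,10): 5 bp
  [10,19): 9 bp
  [19,25): 6 bp
  [25,36): 11 bp
  [36,41): 5 bp
  [41,45): 4 bp
  [45,49): 4 bp
  [49,56): 7 bp
  [56,63): 7 bp
  [63,70): 7 bp
  [70,76): 6 bp
  [76,81): 5 bp
  [81,102): 21 bp
  [102,105): 3 bp
  [105,110): 5 bp
  [110,119): 9 bp
  [119,122): 3 bp
  [122,126): 4 bp

[3,3,4,4,4,5,5,5,5,5,6,6,7,7,7,9,9,11,21]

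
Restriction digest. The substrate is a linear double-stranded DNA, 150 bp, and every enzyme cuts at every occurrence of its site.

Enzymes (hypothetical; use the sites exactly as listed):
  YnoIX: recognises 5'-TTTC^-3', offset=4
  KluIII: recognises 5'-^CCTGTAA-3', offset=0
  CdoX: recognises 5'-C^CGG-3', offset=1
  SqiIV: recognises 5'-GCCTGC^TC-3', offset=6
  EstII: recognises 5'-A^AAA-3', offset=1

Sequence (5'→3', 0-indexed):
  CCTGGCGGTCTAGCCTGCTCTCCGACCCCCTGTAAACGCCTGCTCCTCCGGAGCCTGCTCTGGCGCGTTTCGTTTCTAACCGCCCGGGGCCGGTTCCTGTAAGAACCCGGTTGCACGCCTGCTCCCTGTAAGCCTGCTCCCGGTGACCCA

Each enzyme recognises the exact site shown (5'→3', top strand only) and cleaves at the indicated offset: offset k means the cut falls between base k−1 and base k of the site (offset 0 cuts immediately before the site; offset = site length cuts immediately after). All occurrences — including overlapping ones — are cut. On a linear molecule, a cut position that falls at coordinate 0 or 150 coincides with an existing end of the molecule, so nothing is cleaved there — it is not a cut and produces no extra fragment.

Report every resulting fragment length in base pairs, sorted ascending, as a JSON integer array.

[2,3,5,5,5,6,8,10,10,10,12,13,13,15,15,18]

Site scan:
  YnoIX TTTC/4: at [67, 72] ⇒ [71, 76]
  KluIII CCTGTAA/0: at [28, 95, 124] ⇒ [28, 95, 124]
  CdoX CCGG/1: at [47, 83, 89, 106, 139] ⇒ [48, 84, 90, 107, 140]
  SqiIV GCCTGCTC/6: at [12, 37, 52, 116, 131] ⇒ [18, 43, 58, 122, 137]
  EstII (AAAA, off=1): no sites

All cut coordinates (distinct, sorted): [18, 28, 43, 48, 58, 71, 76, 84, 90, 95, 107, 122, 124, 137, 140]

Fragments:
  [0,18): 18 bp
  [18,28): 10 bp
  [28,43): 15 bp
  [43,48): 5 bp
  [48,58): 10 bp
  [58,71): 13 bp
  [71,76): 5 bp
  [76,84): 8 bp
  [84,90): 6 bp
  [90,95): 5 bp
  [95,107): 12 bp
  [107,122): 15 bp
  [122,124): 2 bp
  [124,137): 13 bp
  [137,140): 3 bp
  [140,150): 10 bp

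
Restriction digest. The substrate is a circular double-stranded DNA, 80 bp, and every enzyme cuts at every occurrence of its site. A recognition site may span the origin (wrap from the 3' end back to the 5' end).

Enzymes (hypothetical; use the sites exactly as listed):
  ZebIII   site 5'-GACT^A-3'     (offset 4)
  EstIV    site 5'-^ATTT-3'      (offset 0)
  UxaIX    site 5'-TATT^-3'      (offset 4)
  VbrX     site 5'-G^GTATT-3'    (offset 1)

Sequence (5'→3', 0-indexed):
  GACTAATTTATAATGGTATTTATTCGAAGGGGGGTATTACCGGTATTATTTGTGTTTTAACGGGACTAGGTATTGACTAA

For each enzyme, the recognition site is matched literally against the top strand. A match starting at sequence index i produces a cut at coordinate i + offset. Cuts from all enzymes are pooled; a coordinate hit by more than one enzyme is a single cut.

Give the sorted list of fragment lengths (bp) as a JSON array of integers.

[1,2,2,3,3,4,4,4,5,5,5,6,9,10,17]

Per-enzyme occurrences:
  ZebIII GACTA/4: at [0, 63, 74] ⇒ [4, 67, 78]
  EstIV ATTT/0: at [5, 17, 47] ⇒ [5, 17, 47]
  UxaIX TATT/4: at [16, 20, 34, 43, 46, 70] ⇒ [20, 24, 38, 47, 50, 74]
  VbrX GGTATT/1: at [14, 32, 41, 68] ⇒ [15, 33, 42, 69]

All cut coordinates (distinct, sorted): [4, 5, 15, 17, 20, 24, 33, 38, 42, 47, 50, 67, 69, 74, 78]

Fragments:
  4→5: 1 bp
  5→15: 10 bp
  15→17: 2 bp
  17→20: 3 bp
  20→24: 4 bp
  24→33: 9 bp
  33→38: 5 bp
  38→42: 4 bp
  42→47: 5 bp
  47→50: 3 bp
  50→67: 17 bp
  67→69: 2 bp
  69→74: 5 bp
  74→78: 4 bp
  78→4 (wrap): 80-78+4 = 6 bp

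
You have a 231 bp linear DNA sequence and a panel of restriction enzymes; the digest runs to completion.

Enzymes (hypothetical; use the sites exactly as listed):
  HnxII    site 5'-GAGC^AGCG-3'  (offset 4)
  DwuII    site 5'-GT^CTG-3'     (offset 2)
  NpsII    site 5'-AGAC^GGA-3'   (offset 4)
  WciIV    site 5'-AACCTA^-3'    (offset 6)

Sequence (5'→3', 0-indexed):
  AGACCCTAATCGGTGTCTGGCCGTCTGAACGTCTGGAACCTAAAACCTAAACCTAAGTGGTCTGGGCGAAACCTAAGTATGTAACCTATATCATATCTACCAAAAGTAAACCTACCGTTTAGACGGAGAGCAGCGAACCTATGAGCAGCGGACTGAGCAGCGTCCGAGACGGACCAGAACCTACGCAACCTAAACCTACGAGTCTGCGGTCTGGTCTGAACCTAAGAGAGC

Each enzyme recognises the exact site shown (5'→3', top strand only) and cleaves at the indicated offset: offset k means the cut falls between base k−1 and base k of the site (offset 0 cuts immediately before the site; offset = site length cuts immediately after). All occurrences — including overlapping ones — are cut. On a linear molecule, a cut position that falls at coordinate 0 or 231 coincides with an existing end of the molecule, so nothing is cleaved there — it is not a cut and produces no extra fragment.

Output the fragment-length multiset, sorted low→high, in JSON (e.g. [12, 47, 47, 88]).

Per-enzyme occurrences:
  HnxII GAGCAGCG/4: at [127, 142, 154] ⇒ [131, 146, 158]
  DwuII GTCTG/2: at [14, 22, 30, 59, 201, 208, 213] ⇒ [16, 24, 32, 61, 203, 210, 215]
  NpsII AGACGGA/4: at [120, 166] ⇒ [124, 170]
  WciIV AACCTA/6: at [36, 43, 49, 69, 82, 108, 135, 177, 186, 192, 218] ⇒ [42, 49, 55, 75, 88, 114, 141, 183, 192, 198, 224]

Pooled cuts: [16, 24, 32, 42, 49, 55, 61, 75, 88, 114, 124, 131, 141, 146, 158, 170, 183, 192, 198, 203, 210, 215, 224]

Fragments:
  [0,16): 16 bp
  [16,24): 8 bp
  [24,32): 8 bp
  [32,42): 10 bp
  [42,49): 7 bp
  [49,55): 6 bp
  [55,61): 6 bp
  [61,75): 14 bp
  [75,88): 13 bp
  [88,114): 26 bp
  [114,124): 10 bp
  [124,131): 7 bp
  [131,141): 10 bp
  [141,146): 5 bp
  [146,158): 12 bp
  [158,170): 12 bp
  [170,183): 13 bp
  [183,192): 9 bp
  [192,198): 6 bp
  [198,203): 5 bp
  [203,210): 7 bp
  [210,215): 5 bp
  [215,224): 9 bp
  [224,231): 7 bp

[5,5,5,6,6,6,7,7,7,7,8,8,9,9,10,10,10,12,12,13,13,14,16,26]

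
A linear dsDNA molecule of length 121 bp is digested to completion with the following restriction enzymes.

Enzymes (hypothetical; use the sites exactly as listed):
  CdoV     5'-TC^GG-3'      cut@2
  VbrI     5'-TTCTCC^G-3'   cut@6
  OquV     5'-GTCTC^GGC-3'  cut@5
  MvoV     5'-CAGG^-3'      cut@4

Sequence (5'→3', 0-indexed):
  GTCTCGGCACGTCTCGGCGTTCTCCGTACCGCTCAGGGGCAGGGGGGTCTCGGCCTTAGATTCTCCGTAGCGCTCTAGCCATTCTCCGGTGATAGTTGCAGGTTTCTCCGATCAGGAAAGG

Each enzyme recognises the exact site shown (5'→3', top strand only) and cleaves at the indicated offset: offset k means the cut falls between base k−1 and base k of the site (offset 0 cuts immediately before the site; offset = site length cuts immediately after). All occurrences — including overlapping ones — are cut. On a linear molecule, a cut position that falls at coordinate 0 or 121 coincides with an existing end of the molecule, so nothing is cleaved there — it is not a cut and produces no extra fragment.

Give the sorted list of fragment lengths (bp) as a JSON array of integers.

Site scan:
  CdoV TCGG/2: at [3, 13, 49] ⇒ [5, 15, 51]
  VbrI TTCTCCG/6: at [19, 60, 81, 103] ⇒ [25, 66, 87, 109]
  OquV GTCTCGGC/5: at [0, 10, 46] ⇒ [5, 15, 51]
  MvoV CAGG/4: at [33, 39, 98, 112] ⇒ [37, 43, 102, 116]

All cut coordinates (distinct, sorted): [5, 15, 25, 37, 43, 51, 66, 87, 102, 109, 116]

Fragments:
  [0,5): 5 bp
  [5,15): 10 bp
  [15,25): 10 bp
  [25,37): 12 bp
  [37,43): 6 bp
  [43,51): 8 bp
  [51,66): 15 bp
  [66,87): 21 bp
  [87,102): 15 bp
  [102,109): 7 bp
  [109,116): 7 bp
  [116,121): 5 bp

[5,5,6,7,7,8,10,10,12,15,15,21]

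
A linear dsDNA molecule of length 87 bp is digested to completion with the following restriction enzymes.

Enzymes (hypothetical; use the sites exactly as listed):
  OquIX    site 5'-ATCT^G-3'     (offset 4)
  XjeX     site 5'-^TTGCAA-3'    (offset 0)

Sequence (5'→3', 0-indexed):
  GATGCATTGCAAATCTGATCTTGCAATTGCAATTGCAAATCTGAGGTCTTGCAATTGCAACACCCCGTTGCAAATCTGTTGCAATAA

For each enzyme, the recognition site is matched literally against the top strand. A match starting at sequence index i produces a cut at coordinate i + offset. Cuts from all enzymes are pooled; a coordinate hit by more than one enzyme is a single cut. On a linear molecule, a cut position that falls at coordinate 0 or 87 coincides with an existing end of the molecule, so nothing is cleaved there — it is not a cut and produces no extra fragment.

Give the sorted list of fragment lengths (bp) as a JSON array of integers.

[1,4,6,6,6,6,6,9,10,10,10,13]

Scan for sites:
  OquIX ATCTG/4: at [12, 38, 73] ⇒ [16, 42, 77]
  XjeX TTGCAA/0: at [6, 20, 26, 32, 48, 54, 67, 78] ⇒ [6, 20, 26, 32, 48, 54, 67, 78]

All cut coordinates (distinct, sorted): [6, 16, 20, 26, 32, 42, 48, 54, 67, 77, 78]

Fragment lengths:
  [0,6): 6 bp
  [6,16): 10 bp
  [16,20): 4 bp
  [20,26): 6 bp
  [26,32): 6 bp
  [32,42): 10 bp
  [42,48): 6 bp
  [48,54): 6 bp
  [54,67): 13 bp
  [67,77): 10 bp
  [77,78): 1 bp
  [78,87): 9 bp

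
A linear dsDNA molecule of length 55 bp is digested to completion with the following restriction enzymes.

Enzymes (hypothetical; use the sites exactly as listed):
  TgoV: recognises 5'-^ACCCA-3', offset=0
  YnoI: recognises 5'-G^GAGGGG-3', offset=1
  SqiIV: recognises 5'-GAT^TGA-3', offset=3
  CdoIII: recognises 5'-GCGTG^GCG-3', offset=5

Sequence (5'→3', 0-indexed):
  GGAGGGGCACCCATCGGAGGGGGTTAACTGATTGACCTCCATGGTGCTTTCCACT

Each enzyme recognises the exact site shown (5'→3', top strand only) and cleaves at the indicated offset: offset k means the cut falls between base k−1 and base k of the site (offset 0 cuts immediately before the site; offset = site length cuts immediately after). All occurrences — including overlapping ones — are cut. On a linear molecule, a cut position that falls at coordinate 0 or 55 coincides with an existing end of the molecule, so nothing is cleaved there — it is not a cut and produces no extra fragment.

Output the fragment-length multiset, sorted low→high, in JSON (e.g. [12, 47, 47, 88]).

[1,7,8,16,23]

Site scan:
  TgoV (ACCCA, off=0): starts [8] → cuts [8]
  YnoI (GGAGGGG, off=1): starts [0, 15] → cuts [1, 16]
  SqiIV (GATTGA, off=3): starts [29] → cuts [32]
  CdoIII (GCGTGGCG, off=5): no sites

Pooled cuts: [1, 8, 16, 32]

Fragment lengths:
  [0,1): 1 bp
  [1,8): 7 bp
  [8,16): 8 bp
  [16,32): 16 bp
  [32,55): 23 bp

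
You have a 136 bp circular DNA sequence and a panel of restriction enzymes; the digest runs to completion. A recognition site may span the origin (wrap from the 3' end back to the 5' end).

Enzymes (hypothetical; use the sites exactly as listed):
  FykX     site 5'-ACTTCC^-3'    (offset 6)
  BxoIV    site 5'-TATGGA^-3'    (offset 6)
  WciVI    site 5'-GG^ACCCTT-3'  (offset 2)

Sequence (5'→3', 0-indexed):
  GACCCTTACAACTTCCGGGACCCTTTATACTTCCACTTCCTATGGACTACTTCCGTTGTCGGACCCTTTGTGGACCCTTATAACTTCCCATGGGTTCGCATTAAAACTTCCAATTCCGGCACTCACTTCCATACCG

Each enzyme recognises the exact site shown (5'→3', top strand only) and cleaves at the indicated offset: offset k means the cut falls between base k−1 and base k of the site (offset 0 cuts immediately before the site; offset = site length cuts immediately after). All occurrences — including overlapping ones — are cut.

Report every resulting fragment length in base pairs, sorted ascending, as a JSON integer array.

Per-enzyme occurrences:
  FykX (ACTTCC, off=6): starts [10, 28, 34, 48, 82, 105, 124] → cuts [16, 34, 40, 54, 88, 111, 130]
  BxoIV (TATGGA, off=6): starts [40] → cuts [46]
  WciVI (GGACCCTT, off=2): starts [17, 60, 71, 135] → cuts [1, 19, 62, 73]

All cut coordinates (distinct, sorted): [1, 16, 19, 34, 40, 46, 54, 62, 73, 88, 111, 130]

Fragments:
  1→16: 15 bp
  16→19: 3 bp
  19→34: 15 bp
  34→40: 6 bp
  40→46: 6 bp
  46→54: 8 bp
  54→62: 8 bp
  62→73: 11 bp
  73→88: 15 bp
  88→111: 23 bp
  111→130: 19 bp
  130→1 (wrap): 136-130+1 = 7 bp

[3,6,6,7,8,8,11,15,15,15,19,23]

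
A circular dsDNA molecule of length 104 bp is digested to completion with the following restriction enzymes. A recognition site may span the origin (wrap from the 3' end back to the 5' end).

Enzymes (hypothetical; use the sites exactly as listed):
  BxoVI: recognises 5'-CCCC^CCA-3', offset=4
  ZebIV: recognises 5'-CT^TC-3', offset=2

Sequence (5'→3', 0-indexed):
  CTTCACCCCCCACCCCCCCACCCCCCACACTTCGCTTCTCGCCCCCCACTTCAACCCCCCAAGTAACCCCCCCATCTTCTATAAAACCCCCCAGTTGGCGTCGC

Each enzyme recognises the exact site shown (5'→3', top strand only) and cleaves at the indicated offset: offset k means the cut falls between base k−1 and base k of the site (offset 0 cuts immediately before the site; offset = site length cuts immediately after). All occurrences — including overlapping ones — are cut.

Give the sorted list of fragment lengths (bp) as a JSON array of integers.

Site scan:
  BxoVI (CCCCCCA, off=4): starts [5, 13, 20, 41, 54, 67, 86] → cuts [9, 17, 24, 45, 58, 71, 90]
  ZebIV (CTTC, off=2): starts [0, 29, 34, 48, 75] → cuts [2, 31, 36, 50, 77]

Pooled cuts: [2, 9, 17, 24, 31, 36, 45, 50, 58, 71, 77, 90]

Fragment lengths:
  2→9: 7 bp
  9→17: 8 bp
  17→24: 7 bp
  24→31: 7 bp
  31→36: 5 bp
  36→45: 9 bp
  45→50: 5 bp
  50→58: 8 bp
  58→71: 13 bp
  71→77: 6 bp
  77→90: 13 bp
  90→2 (wrap): 104-90+2 = 16 bp

[5,5,6,7,7,7,8,8,9,13,13,16]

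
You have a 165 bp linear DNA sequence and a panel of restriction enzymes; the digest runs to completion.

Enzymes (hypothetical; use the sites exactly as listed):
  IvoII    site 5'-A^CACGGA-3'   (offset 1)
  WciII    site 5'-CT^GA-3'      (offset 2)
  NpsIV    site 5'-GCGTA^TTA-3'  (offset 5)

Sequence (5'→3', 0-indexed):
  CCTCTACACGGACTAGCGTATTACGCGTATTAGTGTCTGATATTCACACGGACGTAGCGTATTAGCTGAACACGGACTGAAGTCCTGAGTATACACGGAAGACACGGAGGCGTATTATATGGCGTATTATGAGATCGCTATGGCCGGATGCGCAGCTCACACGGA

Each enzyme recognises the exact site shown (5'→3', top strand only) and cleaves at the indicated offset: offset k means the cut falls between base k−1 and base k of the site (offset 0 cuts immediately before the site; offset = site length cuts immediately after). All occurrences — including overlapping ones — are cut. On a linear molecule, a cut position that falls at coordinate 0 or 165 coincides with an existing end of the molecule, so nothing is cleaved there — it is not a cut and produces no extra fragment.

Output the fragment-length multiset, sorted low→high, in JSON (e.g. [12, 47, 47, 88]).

[3,6,6,6,7,8,8,8,9,9,9,12,12,14,15,33]

Scan for sites:
  IvoII (ACACGGA, off=1): starts [5, 45, 69, 92, 101, 158] → cuts [6, 46, 70, 93, 102, 159]
  WciII (CTGA, off=2): starts [36, 65, 76, 84] → cuts [38, 67, 78, 86]
  NpsIV (GCGTATTA, off=5): starts [15, 24, 56, 109, 121] → cuts [20, 29, 61, 114, 126]

Pooled cuts: [6, 20, 29, 38, 46, 61, 67, 70, 78, 86, 93, 102, 114, 126, 159]

Fragment lengths:
  [0,6): 6 bp
  [6,20): 14 bp
  [20,29): 9 bp
  [29,38): 9 bp
  [38,46): 8 bp
  [46,61): 15 bp
  [61,67): 6 bp
  [67,70): 3 bp
  [70,78): 8 bp
  [78,86): 8 bp
  [86,93): 7 bp
  [93,102): 9 bp
  [102,114): 12 bp
  [114,126): 12 bp
  [126,159): 33 bp
  [159,165): 6 bp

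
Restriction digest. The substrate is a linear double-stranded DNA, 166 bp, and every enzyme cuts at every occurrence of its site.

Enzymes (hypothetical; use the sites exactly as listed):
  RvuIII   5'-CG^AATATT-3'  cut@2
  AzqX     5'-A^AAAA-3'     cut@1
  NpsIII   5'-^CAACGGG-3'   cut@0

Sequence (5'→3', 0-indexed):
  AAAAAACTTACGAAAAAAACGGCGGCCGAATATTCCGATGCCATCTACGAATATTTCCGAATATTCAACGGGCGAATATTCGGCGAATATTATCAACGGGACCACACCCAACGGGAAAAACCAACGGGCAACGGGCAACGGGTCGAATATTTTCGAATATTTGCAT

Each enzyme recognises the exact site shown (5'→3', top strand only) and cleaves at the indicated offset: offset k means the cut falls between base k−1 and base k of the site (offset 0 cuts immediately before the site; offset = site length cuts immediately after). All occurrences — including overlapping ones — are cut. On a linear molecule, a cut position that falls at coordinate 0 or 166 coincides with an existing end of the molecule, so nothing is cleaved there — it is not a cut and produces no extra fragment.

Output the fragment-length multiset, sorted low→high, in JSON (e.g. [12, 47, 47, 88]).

Scan for sites:
  RvuIII CGAATATT/2: at [26, 47, 57, 72, 83, 143, 153] ⇒ [28, 49, 59, 74, 85, 145, 155]
  AzqX AAAAA/1: at [0, 1, 12, 13, 14, 115] ⇒ [1, 2, 13, 14, 15, 116]
  NpsIII CAACGGG/0: at [65, 93, 108, 121, 128, 135] ⇒ [65, 93, 108, 121, 128, 135]

Pooled cuts: [1, 2, 13, 14, 15, 28, 49, 59, 65, 74, 85, 93, 108, 116, 121, 128, 135, 145, 155]

Fragment lengths:
  [0,1): 1 bp
  [1,2): 1 bp
  [2,13): 11 bp
  [13,14): 1 bp
  [14,15): 1 bp
  [15,28): 13 bp
  [28,49): 21 bp
  [49,59): 10 bp
  [59,65): 6 bp
  [65,74): 9 bp
  [74,85): 11 bp
  [85,93): 8 bp
  [93,108): 15 bp
  [108,116): 8 bp
  [116,121): 5 bp
  [121,128): 7 bp
  [128,135): 7 bp
  [135,145): 10 bp
  [145,155): 10 bp
  [155,166): 11 bp

[1,1,1,1,5,6,7,7,8,8,9,10,10,10,11,11,11,13,15,21]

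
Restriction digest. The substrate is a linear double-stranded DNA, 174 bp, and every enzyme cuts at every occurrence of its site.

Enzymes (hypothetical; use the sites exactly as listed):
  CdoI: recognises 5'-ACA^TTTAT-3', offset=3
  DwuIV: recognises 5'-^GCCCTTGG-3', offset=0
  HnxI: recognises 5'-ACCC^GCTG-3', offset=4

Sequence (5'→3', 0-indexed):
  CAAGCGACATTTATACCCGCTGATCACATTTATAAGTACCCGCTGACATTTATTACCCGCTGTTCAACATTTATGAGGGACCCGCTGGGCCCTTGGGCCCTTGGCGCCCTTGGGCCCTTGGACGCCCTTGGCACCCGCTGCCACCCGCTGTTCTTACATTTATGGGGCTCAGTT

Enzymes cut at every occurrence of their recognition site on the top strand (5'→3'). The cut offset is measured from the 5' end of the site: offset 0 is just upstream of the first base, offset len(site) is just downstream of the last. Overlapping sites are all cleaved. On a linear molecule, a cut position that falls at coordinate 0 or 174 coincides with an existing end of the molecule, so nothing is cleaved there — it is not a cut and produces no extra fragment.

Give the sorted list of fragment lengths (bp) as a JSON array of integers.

[5,7,8,8,9,9,9,10,10,10,10,11,12,13,13,14,16]

Scan for sites:
  CdoI ACATTTAT/3: at [6, 25, 45, 66, 155] ⇒ [9, 28, 48, 69, 158]
  DwuIV GCCCTTGG/0: at [88, 96, 105, 113, 123] ⇒ [88, 96, 105, 113, 123]
  HnxI ACCCGCTG/4: at [14, 37, 54, 79, 132, 142] ⇒ [18, 41, 58, 83, 136, 146]

All cut coordinates (distinct, sorted): [9, 18, 28, 41, 48, 58, 69, 83, 88, 96, 105, 113, 123, 136, 146, 158]

Fragment lengths:
  [0,9): 9 bp
  [9,18): 9 bp
  [18,28): 10 bp
  [28,41): 13 bp
  [41,48): 7 bp
  [48,58): 10 bp
  [58,69): 11 bp
  [69,83): 14 bp
  [83,88): 5 bp
  [88,96): 8 bp
  [96,105): 9 bp
  [105,113): 8 bp
  [113,123): 10 bp
  [123,136): 13 bp
  [136,146): 10 bp
  [146,158): 12 bp
  [158,174): 16 bp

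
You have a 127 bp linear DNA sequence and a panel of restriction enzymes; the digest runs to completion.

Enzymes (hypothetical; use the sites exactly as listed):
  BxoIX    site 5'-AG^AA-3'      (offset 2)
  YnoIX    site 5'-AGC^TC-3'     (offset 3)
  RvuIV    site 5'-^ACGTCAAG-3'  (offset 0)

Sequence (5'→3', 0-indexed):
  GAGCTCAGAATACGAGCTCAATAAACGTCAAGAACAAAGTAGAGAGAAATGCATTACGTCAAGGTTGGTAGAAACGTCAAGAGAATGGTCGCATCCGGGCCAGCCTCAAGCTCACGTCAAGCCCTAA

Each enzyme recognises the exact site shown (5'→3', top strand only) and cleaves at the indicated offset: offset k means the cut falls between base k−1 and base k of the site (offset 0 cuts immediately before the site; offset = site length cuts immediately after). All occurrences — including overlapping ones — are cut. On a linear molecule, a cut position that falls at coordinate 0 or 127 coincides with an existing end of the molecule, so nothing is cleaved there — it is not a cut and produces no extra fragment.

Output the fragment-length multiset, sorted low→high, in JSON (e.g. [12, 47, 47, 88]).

[2,2,4,4,7,8,9,9,10,14,14,16,28]

Per-enzyme occurrences:
  BxoIX (AGAA, off=2): starts [6, 30, 44, 69, 81] → cuts [8, 32, 46, 71, 83]
  YnoIX (AGCTC, off=3): starts [1, 14, 108] → cuts [4, 17, 111]
  RvuIV (ACGTCAAG, off=0): starts [24, 55, 73, 113] → cuts [24, 55, 73, 113]

All cut coordinates (distinct, sorted): [4, 8, 17, 24, 32, 46, 55, 71, 73, 83, 111, 113]

Fragments:
  [0,4): 4 bp
  [4,8): 4 bp
  [8,17): 9 bp
  [17,24): 7 bp
  [24,32): 8 bp
  [32,46): 14 bp
  [46,55): 9 bp
  [55,71): 16 bp
  [71,73): 2 bp
  [73,83): 10 bp
  [83,111): 28 bp
  [111,113): 2 bp
  [113,127): 14 bp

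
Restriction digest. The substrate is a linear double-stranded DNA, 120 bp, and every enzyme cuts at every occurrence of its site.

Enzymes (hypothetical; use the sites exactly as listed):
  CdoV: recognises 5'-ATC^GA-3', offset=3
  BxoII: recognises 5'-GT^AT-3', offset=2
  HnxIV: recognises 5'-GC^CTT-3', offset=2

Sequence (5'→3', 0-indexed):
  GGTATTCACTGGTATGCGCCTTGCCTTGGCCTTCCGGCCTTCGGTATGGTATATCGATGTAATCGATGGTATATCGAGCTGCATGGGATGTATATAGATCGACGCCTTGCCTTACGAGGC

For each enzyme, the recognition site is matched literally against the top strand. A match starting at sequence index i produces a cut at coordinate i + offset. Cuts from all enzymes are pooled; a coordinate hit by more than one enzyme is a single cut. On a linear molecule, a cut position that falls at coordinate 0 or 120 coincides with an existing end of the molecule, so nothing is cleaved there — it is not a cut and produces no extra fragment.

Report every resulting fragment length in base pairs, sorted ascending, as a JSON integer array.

Per-enzyme occurrences:
  CdoV ATCGA/3: at [52, 61, 72, 97] ⇒ [55, 64, 75, 100]
  BxoII GTAT/2: at [1, 11, 43, 48, 68, 89] ⇒ [3, 13, 45, 50, 70, 91]
  HnxIV GCCTT/2: at [17, 22, 28, 36, 103, 108] ⇒ [19, 24, 30, 38, 105, 110]

All cut coordinates (distinct, sorted): [3, 13, 19, 24, 30, 38, 45, 50, 55, 64, 70, 75, 91, 100, 105, 110]

Fragment lengths:
  [0,3): 3 bp
  [3,13): 10 bp
  [13,19): 6 bp
  [19,24): 5 bp
  [24,30): 6 bp
  [30,38): 8 bp
  [38,45): 7 bp
  [45,50): 5 bp
  [50,55): 5 bp
  [55,64): 9 bp
  [64,70): 6 bp
  [70,75): 5 bp
  [75,91): 16 bp
  [91,100): 9 bp
  [100,105): 5 bp
  [105,110): 5 bp
  [110,120): 10 bp

[3,5,5,5,5,5,5,6,6,6,7,8,9,9,10,10,16]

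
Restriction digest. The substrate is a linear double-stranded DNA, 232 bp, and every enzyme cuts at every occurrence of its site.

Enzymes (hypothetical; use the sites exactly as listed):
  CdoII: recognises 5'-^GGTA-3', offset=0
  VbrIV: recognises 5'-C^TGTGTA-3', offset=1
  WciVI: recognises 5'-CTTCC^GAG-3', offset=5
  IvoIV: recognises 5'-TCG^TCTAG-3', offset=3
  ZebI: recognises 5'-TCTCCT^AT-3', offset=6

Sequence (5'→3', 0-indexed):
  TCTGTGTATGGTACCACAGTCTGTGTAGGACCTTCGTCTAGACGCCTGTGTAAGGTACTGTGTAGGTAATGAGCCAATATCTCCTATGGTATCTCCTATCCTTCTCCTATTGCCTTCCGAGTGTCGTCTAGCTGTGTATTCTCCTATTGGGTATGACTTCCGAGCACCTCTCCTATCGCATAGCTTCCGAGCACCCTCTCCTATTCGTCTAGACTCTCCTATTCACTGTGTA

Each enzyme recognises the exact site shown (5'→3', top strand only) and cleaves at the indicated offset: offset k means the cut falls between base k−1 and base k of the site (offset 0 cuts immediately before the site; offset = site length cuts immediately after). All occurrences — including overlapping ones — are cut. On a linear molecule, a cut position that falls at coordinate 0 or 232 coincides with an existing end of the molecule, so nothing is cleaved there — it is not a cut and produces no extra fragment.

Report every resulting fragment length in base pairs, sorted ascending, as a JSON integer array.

[2,2,4,5,5,6,6,6,6,7,7,8,10,10,10,11,12,12,13,13,13,14,14,15,21]

Scan for sites:
  CdoII GGTA/0: at [9, 53, 64, 87, 149] ⇒ [9, 53, 64, 87, 149]
  VbrIV CTGTGTA/1: at [1, 20, 45, 57, 131, 225] ⇒ [2, 21, 46, 58, 132, 226]
  WciVI CTTCCGAG/5: at [113, 156, 183] ⇒ [118, 161, 188]
  IvoIV TCGTCTAG/3: at [33, 123, 204] ⇒ [36, 126, 207]
  ZebI TCTCCTAT/6: at [79, 91, 102, 139, 168, 196, 214] ⇒ [85, 97, 108, 145, 174, 202, 220]

Pooled cuts: [2, 9, 21, 36, 46, 53, 58, 64, 85, 87, 97, 108, 118, 126, 132, 145, 149, 161, 174, 188, 202, 207, 220, 226]

Fragments:
  [0,2): 2 bp
  [2,9): 7 bp
  [9,21): 12 bp
  [21,36): 15 bp
  [36,46): 10 bp
  [46,53): 7 bp
  [53,58): 5 bp
  [58,64): 6 bp
  [64,85): 21 bp
  [85,87): 2 bp
  [87,97): 10 bp
  [97,108): 11 bp
  [108,118): 10 bp
  [118,126): 8 bp
  [126,132): 6 bp
  [132,145): 13 bp
  [145,149): 4 bp
  [149,161): 12 bp
  [161,174): 13 bp
  [174,188): 14 bp
  [188,202): 14 bp
  [202,207): 5 bp
  [207,220): 13 bp
  [220,226): 6 bp
  [226,232): 6 bp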